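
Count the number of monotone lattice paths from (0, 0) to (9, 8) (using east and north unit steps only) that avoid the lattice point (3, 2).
Number of paths = 15070

Total paths from (0, 0) to (9, 8): C(17, 9) = 24310. Paths through (3, 2): (paths (0, 0) → (3, 2)) × (paths (3, 2) → (9, 8)) = C(5, 3) · C(12, 6) = 10 · 924 = 9240. Avoidance count = 24310 − 9240 = 15070.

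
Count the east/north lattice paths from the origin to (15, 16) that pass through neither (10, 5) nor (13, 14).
Number of paths = 171037251

Inclusion–exclusion. Total paths: C(31, 15) = 300540195. Through P₁: C(15, 10)·C(16, 5) = 13117104. Through P₂: C(27, 13)·C(4, 2) = 120349800. Since P₁ is strictly southwest of P₂, a monotone path through both must visit P₁ then P₂; paths through both = C(15, 10)·C(12, 3)·C(4, 2) = 3963960. Avoid both = 300540195 − 13117104 − 120349800 + 3963960 = 171037251.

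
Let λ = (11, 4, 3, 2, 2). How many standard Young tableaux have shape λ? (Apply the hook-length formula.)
# SYT of shape (11, 4, 3, 2, 2) = 354731520

Hook-length formula: f^λ = n! / Π hook(c), product over all cells c of the Young diagram. For λ = (11, 4, 3, 2, 2), n = 22 boxes. Hook lengths by row (left-to-right, top-to-bottom): [15, 14, 11, 9, 7, 6, 5, 4, 3, 2, 1]; [7, 6, 3, 1]; [5, 4, 1]; [3, 2]; [2, 1]. Product of hooks = 3168595584000. So f^λ = 22! / 3168595584000 = 1124000727777607680000 / 3168595584000 = 354731520.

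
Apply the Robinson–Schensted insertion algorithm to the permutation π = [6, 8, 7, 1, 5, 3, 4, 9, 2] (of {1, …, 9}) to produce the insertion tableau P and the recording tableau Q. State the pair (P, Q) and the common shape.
P = [1, 2, 4, 9] / [3, 7] / [5] / [6] / [8];  Q = [1, 2, 7, 8] / [3, 5] / [4] / [6] / [9];  common shape = (4, 2, 1, 1, 1)

Row-insert the values π_1, π_2, … into P one at a time, bumping the leftmost entry strictly greater than the inserted value down to the next row. The recording tableau Q records, in position (i, j), the step at which that cell was added to P.
  Insert 6 (step 1): P = [6];  Q = [1]
  Insert 8 (step 2): P = [6, 8];  Q = [1, 2]
  Insert 7 (step 3): P = [6, 7] / [8];  Q = [1, 2] / [3]
  Insert 1 (step 4): P = [1, 7] / [6] / [8];  Q = [1, 2] / [3] / [4]
  Insert 5 (step 5): P = [1, 5] / [6, 7] / [8];  Q = [1, 2] / [3, 5] / [4]
  Insert 3 (step 6): P = [1, 3] / [5, 7] / [6] / [8];  Q = [1, 2] / [3, 5] / [4] / [6]
  Insert 4 (step 7): P = [1, 3, 4] / [5, 7] / [6] / [8];  Q = [1, 2, 7] / [3, 5] / [4] / [6]
  Insert 9 (step 8): P = [1, 3, 4, 9] / [5, 7] / [6] / [8];  Q = [1, 2, 7, 8] / [3, 5] / [4] / [6]
  Insert 2 (step 9): P = [1, 2, 4, 9] / [3, 7] / [5] / [6] / [8];  Q = [1, 2, 7, 8] / [3, 5] / [4] / [6] / [9]
Final shape: (4, 2, 1, 1, 1).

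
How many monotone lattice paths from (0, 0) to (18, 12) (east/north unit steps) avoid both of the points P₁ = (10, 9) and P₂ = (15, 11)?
Number of paths = 48105967

Inclusion–exclusion. Total paths: C(30, 18) = 86493225. Through P₁: C(19, 10)·C(11, 8) = 15242370. Through P₂: C(26, 15)·C(4, 3) = 30904640. Since P₁ is strictly southwest of P₂, a monotone path through both must visit P₁ then P₂; paths through both = C(19, 10)·C(7, 5)·C(4, 3) = 7759752. Avoid both = 86493225 − 15242370 − 30904640 + 7759752 = 48105967.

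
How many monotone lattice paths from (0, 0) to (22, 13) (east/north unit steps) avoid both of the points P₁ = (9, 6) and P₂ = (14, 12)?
Number of paths = 1022241690

Inclusion–exclusion. Total paths: C(35, 22) = 1476337800. Through P₁: C(15, 9)·C(20, 13) = 387987600. Through P₂: C(26, 14)·C(9, 8) = 86919300. Since P₁ is strictly southwest of P₂, a monotone path through both must visit P₁ then P₂; paths through both = C(15, 9)·C(11, 5)·C(9, 8) = 20810790. Avoid both = 1476337800 − 387987600 − 86919300 + 20810790 = 1022241690.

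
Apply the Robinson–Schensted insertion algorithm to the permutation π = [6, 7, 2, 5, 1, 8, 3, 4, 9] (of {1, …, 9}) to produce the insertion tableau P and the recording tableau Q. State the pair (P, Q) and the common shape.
P = [1, 3, 4, 9] / [2, 5, 8] / [6, 7];  Q = [1, 2, 6, 9] / [3, 4, 8] / [5, 7];  common shape = (4, 3, 2)

Row-insert the values π_1, π_2, … into P one at a time, bumping the leftmost entry strictly greater than the inserted value down to the next row. The recording tableau Q records, in position (i, j), the step at which that cell was added to P.
  Insert 6 (step 1): P = [6];  Q = [1]
  Insert 7 (step 2): P = [6, 7];  Q = [1, 2]
  Insert 2 (step 3): P = [2, 7] / [6];  Q = [1, 2] / [3]
  Insert 5 (step 4): P = [2, 5] / [6, 7];  Q = [1, 2] / [3, 4]
  Insert 1 (step 5): P = [1, 5] / [2, 7] / [6];  Q = [1, 2] / [3, 4] / [5]
  Insert 8 (step 6): P = [1, 5, 8] / [2, 7] / [6];  Q = [1, 2, 6] / [3, 4] / [5]
  Insert 3 (step 7): P = [1, 3, 8] / [2, 5] / [6, 7];  Q = [1, 2, 6] / [3, 4] / [5, 7]
  Insert 4 (step 8): P = [1, 3, 4] / [2, 5, 8] / [6, 7];  Q = [1, 2, 6] / [3, 4, 8] / [5, 7]
  Insert 9 (step 9): P = [1, 3, 4, 9] / [2, 5, 8] / [6, 7];  Q = [1, 2, 6, 9] / [3, 4, 8] / [5, 7]
Final shape: (4, 3, 2).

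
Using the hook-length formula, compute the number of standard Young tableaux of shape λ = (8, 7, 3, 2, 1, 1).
# SYT of shape (8, 7, 3, 2, 1, 1) = 1645216650

Hook-length formula: f^λ = n! / Π hook(c), product over all cells c of the Young diagram. For λ = (8, 7, 3, 2, 1, 1), n = 22 boxes. Hook lengths by row (left-to-right, top-to-bottom): [13, 10, 8, 6, 5, 4, 3, 1]; [11, 8, 6, 4, 3, 2, 1]; [6, 3, 1]; [4, 1]; [2]; [1]. Product of hooks = 683193139200. So f^λ = 22! / 683193139200 = 1124000727777607680000 / 683193139200 = 1645216650.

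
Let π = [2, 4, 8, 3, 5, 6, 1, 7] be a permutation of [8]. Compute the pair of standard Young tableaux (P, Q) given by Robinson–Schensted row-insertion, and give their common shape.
P = [1, 3, 5, 6, 7] / [2, 8] / [4];  Q = [1, 2, 3, 6, 8] / [4, 5] / [7];  common shape = (5, 2, 1)

Row-insert the values π_1, π_2, … into P one at a time, bumping the leftmost entry strictly greater than the inserted value down to the next row. The recording tableau Q records, in position (i, j), the step at which that cell was added to P.
  Insert 2 (step 1): P = [2];  Q = [1]
  Insert 4 (step 2): P = [2, 4];  Q = [1, 2]
  Insert 8 (step 3): P = [2, 4, 8];  Q = [1, 2, 3]
  Insert 3 (step 4): P = [2, 3, 8] / [4];  Q = [1, 2, 3] / [4]
  Insert 5 (step 5): P = [2, 3, 5] / [4, 8];  Q = [1, 2, 3] / [4, 5]
  Insert 6 (step 6): P = [2, 3, 5, 6] / [4, 8];  Q = [1, 2, 3, 6] / [4, 5]
  Insert 1 (step 7): P = [1, 3, 5, 6] / [2, 8] / [4];  Q = [1, 2, 3, 6] / [4, 5] / [7]
  Insert 7 (step 8): P = [1, 3, 5, 6, 7] / [2, 8] / [4];  Q = [1, 2, 3, 6, 8] / [4, 5] / [7]
Final shape: (5, 2, 1).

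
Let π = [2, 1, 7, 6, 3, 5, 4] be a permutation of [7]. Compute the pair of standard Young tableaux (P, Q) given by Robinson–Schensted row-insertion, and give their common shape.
P = [1, 3, 4] / [2, 5] / [6] / [7];  Q = [1, 3, 6] / [2, 4] / [5] / [7];  common shape = (3, 2, 1, 1)

Row-insert the values π_1, π_2, … into P one at a time, bumping the leftmost entry strictly greater than the inserted value down to the next row. The recording tableau Q records, in position (i, j), the step at which that cell was added to P.
  Insert 2 (step 1): P = [2];  Q = [1]
  Insert 1 (step 2): P = [1] / [2];  Q = [1] / [2]
  Insert 7 (step 3): P = [1, 7] / [2];  Q = [1, 3] / [2]
  Insert 6 (step 4): P = [1, 6] / [2, 7];  Q = [1, 3] / [2, 4]
  Insert 3 (step 5): P = [1, 3] / [2, 6] / [7];  Q = [1, 3] / [2, 4] / [5]
  Insert 5 (step 6): P = [1, 3, 5] / [2, 6] / [7];  Q = [1, 3, 6] / [2, 4] / [5]
  Insert 4 (step 7): P = [1, 3, 4] / [2, 5] / [6] / [7];  Q = [1, 3, 6] / [2, 4] / [5] / [7]
Final shape: (3, 2, 1, 1).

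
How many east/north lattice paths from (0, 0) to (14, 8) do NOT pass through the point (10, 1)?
Number of paths = 316140

Total paths from (0, 0) to (14, 8): C(22, 14) = 319770. Paths through (10, 1): (paths (0, 0) → (10, 1)) × (paths (10, 1) → (14, 8)) = C(11, 10) · C(11, 4) = 11 · 330 = 3630. Avoidance count = 319770 − 3630 = 316140.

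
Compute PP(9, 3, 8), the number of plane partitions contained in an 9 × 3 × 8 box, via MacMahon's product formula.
PP(9, 3, 8) = 198520691512

Evaluate the triple product over i = 1..9, j = 1..3, k = 1..8. The factors are (2/1) · (3/2) · (4/3) · (5/4) · (6/5) · (7/6) · (8/7) · (9/8) · … (216 factors total). The numerators and denominators telescope so the product is an integer; carrying out the multiplication exactly gives PP(9, 3, 8) = 198520691512.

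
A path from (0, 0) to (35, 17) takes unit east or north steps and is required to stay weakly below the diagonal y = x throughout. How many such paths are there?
Number of paths = 11582393855305

By the reflection principle (André's argument), the number of monotone paths to (35, 17) with n ≤ m that never go above y = x is C(52, 35) − C(52, 36) = 21945588357420 − 10363194502115 = 11582393855305.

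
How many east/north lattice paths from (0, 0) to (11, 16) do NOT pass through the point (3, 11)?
Number of paths = 12569427

Total paths from (0, 0) to (11, 16): C(27, 11) = 13037895. Paths through (3, 11): (paths (0, 0) → (3, 11)) × (paths (3, 11) → (11, 16)) = C(14, 3) · C(13, 8) = 364 · 1287 = 468468. Avoidance count = 13037895 − 468468 = 12569427.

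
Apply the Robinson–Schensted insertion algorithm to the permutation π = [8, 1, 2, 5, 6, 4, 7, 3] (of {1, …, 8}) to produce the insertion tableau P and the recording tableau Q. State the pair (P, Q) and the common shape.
P = [1, 2, 3, 6, 7] / [4] / [5] / [8];  Q = [1, 3, 4, 5, 7] / [2] / [6] / [8];  common shape = (5, 1, 1, 1)

Row-insert the values π_1, π_2, … into P one at a time, bumping the leftmost entry strictly greater than the inserted value down to the next row. The recording tableau Q records, in position (i, j), the step at which that cell was added to P.
  Insert 8 (step 1): P = [8];  Q = [1]
  Insert 1 (step 2): P = [1] / [8];  Q = [1] / [2]
  Insert 2 (step 3): P = [1, 2] / [8];  Q = [1, 3] / [2]
  Insert 5 (step 4): P = [1, 2, 5] / [8];  Q = [1, 3, 4] / [2]
  Insert 6 (step 5): P = [1, 2, 5, 6] / [8];  Q = [1, 3, 4, 5] / [2]
  Insert 4 (step 6): P = [1, 2, 4, 6] / [5] / [8];  Q = [1, 3, 4, 5] / [2] / [6]
  Insert 7 (step 7): P = [1, 2, 4, 6, 7] / [5] / [8];  Q = [1, 3, 4, 5, 7] / [2] / [6]
  Insert 3 (step 8): P = [1, 2, 3, 6, 7] / [4] / [5] / [8];  Q = [1, 3, 4, 5, 7] / [2] / [6] / [8]
Final shape: (5, 1, 1, 1).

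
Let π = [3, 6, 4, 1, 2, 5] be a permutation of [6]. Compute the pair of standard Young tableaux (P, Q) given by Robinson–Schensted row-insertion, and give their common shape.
P = [1, 2, 5] / [3, 4] / [6];  Q = [1, 2, 6] / [3, 5] / [4];  common shape = (3, 2, 1)

Row-insert the values π_1, π_2, … into P one at a time, bumping the leftmost entry strictly greater than the inserted value down to the next row. The recording tableau Q records, in position (i, j), the step at which that cell was added to P.
  Insert 3 (step 1): P = [3];  Q = [1]
  Insert 6 (step 2): P = [3, 6];  Q = [1, 2]
  Insert 4 (step 3): P = [3, 4] / [6];  Q = [1, 2] / [3]
  Insert 1 (step 4): P = [1, 4] / [3] / [6];  Q = [1, 2] / [3] / [4]
  Insert 2 (step 5): P = [1, 2] / [3, 4] / [6];  Q = [1, 2] / [3, 5] / [4]
  Insert 5 (step 6): P = [1, 2, 5] / [3, 4] / [6];  Q = [1, 2, 6] / [3, 5] / [4]
Final shape: (3, 2, 1).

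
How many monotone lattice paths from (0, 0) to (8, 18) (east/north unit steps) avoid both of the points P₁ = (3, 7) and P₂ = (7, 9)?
Number of paths = 941715

Inclusion–exclusion. Total paths: C(26, 8) = 1562275. Through P₁: C(10, 3)·C(16, 5) = 524160. Through P₂: C(16, 7)·C(10, 1) = 114400. Since P₁ is strictly southwest of P₂, a monotone path through both must visit P₁ then P₂; paths through both = C(10, 3)·C(6, 4)·C(10, 1) = 18000. Avoid both = 1562275 − 524160 − 114400 + 18000 = 941715.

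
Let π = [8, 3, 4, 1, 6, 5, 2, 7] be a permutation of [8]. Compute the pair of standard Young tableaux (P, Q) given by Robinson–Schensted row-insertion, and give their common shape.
P = [1, 2, 5, 7] / [3, 4] / [6] / [8];  Q = [1, 3, 5, 8] / [2, 6] / [4] / [7];  common shape = (4, 2, 1, 1)

Row-insert the values π_1, π_2, … into P one at a time, bumping the leftmost entry strictly greater than the inserted value down to the next row. The recording tableau Q records, in position (i, j), the step at which that cell was added to P.
  Insert 8 (step 1): P = [8];  Q = [1]
  Insert 3 (step 2): P = [3] / [8];  Q = [1] / [2]
  Insert 4 (step 3): P = [3, 4] / [8];  Q = [1, 3] / [2]
  Insert 1 (step 4): P = [1, 4] / [3] / [8];  Q = [1, 3] / [2] / [4]
  Insert 6 (step 5): P = [1, 4, 6] / [3] / [8];  Q = [1, 3, 5] / [2] / [4]
  Insert 5 (step 6): P = [1, 4, 5] / [3, 6] / [8];  Q = [1, 3, 5] / [2, 6] / [4]
  Insert 2 (step 7): P = [1, 2, 5] / [3, 4] / [6] / [8];  Q = [1, 3, 5] / [2, 6] / [4] / [7]
  Insert 7 (step 8): P = [1, 2, 5, 7] / [3, 4] / [6] / [8];  Q = [1, 3, 5, 8] / [2, 6] / [4] / [7]
Final shape: (4, 2, 1, 1).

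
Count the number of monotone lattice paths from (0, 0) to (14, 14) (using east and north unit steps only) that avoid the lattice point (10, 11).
Number of paths = 27771540

Total paths from (0, 0) to (14, 14): C(28, 14) = 40116600. Paths through (10, 11): (paths (0, 0) → (10, 11)) × (paths (10, 11) → (14, 14)) = C(21, 10) · C(7, 4) = 352716 · 35 = 12345060. Avoidance count = 40116600 − 12345060 = 27771540.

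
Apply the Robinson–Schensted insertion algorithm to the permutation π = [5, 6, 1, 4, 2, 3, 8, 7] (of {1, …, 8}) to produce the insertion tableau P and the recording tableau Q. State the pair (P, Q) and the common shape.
P = [1, 2, 3, 7] / [4, 6, 8] / [5];  Q = [1, 2, 6, 7] / [3, 4, 8] / [5];  common shape = (4, 3, 1)

Row-insert the values π_1, π_2, … into P one at a time, bumping the leftmost entry strictly greater than the inserted value down to the next row. The recording tableau Q records, in position (i, j), the step at which that cell was added to P.
  Insert 5 (step 1): P = [5];  Q = [1]
  Insert 6 (step 2): P = [5, 6];  Q = [1, 2]
  Insert 1 (step 3): P = [1, 6] / [5];  Q = [1, 2] / [3]
  Insert 4 (step 4): P = [1, 4] / [5, 6];  Q = [1, 2] / [3, 4]
  Insert 2 (step 5): P = [1, 2] / [4, 6] / [5];  Q = [1, 2] / [3, 4] / [5]
  Insert 3 (step 6): P = [1, 2, 3] / [4, 6] / [5];  Q = [1, 2, 6] / [3, 4] / [5]
  Insert 8 (step 7): P = [1, 2, 3, 8] / [4, 6] / [5];  Q = [1, 2, 6, 7] / [3, 4] / [5]
  Insert 7 (step 8): P = [1, 2, 3, 7] / [4, 6, 8] / [5];  Q = [1, 2, 6, 7] / [3, 4, 8] / [5]
Final shape: (4, 3, 1).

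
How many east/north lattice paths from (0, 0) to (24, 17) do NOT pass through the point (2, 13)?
Number of paths = 151582910700

Total paths from (0, 0) to (24, 17): C(41, 24) = 151584480450. Paths through (2, 13): (paths (0, 0) → (2, 13)) × (paths (2, 13) → (24, 17)) = C(15, 2) · C(26, 22) = 105 · 14950 = 1569750. Avoidance count = 151584480450 − 1569750 = 151582910700.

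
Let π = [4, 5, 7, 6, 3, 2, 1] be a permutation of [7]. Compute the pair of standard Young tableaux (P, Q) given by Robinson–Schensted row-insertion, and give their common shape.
P = [1, 5, 6] / [2] / [3] / [4] / [7];  Q = [1, 2, 3] / [4] / [5] / [6] / [7];  common shape = (3, 1, 1, 1, 1)

Row-insert the values π_1, π_2, … into P one at a time, bumping the leftmost entry strictly greater than the inserted value down to the next row. The recording tableau Q records, in position (i, j), the step at which that cell was added to P.
  Insert 4 (step 1): P = [4];  Q = [1]
  Insert 5 (step 2): P = [4, 5];  Q = [1, 2]
  Insert 7 (step 3): P = [4, 5, 7];  Q = [1, 2, 3]
  Insert 6 (step 4): P = [4, 5, 6] / [7];  Q = [1, 2, 3] / [4]
  Insert 3 (step 5): P = [3, 5, 6] / [4] / [7];  Q = [1, 2, 3] / [4] / [5]
  Insert 2 (step 6): P = [2, 5, 6] / [3] / [4] / [7];  Q = [1, 2, 3] / [4] / [5] / [6]
  Insert 1 (step 7): P = [1, 5, 6] / [2] / [3] / [4] / [7];  Q = [1, 2, 3] / [4] / [5] / [6] / [7]
Final shape: (3, 1, 1, 1, 1).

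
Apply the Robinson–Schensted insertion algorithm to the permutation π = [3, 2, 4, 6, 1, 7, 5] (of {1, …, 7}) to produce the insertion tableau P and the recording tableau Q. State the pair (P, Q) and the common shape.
P = [1, 4, 5, 7] / [2, 6] / [3];  Q = [1, 3, 4, 6] / [2, 7] / [5];  common shape = (4, 2, 1)

Row-insert the values π_1, π_2, … into P one at a time, bumping the leftmost entry strictly greater than the inserted value down to the next row. The recording tableau Q records, in position (i, j), the step at which that cell was added to P.
  Insert 3 (step 1): P = [3];  Q = [1]
  Insert 2 (step 2): P = [2] / [3];  Q = [1] / [2]
  Insert 4 (step 3): P = [2, 4] / [3];  Q = [1, 3] / [2]
  Insert 6 (step 4): P = [2, 4, 6] / [3];  Q = [1, 3, 4] / [2]
  Insert 1 (step 5): P = [1, 4, 6] / [2] / [3];  Q = [1, 3, 4] / [2] / [5]
  Insert 7 (step 6): P = [1, 4, 6, 7] / [2] / [3];  Q = [1, 3, 4, 6] / [2] / [5]
  Insert 5 (step 7): P = [1, 4, 5, 7] / [2, 6] / [3];  Q = [1, 3, 4, 6] / [2, 7] / [5]
Final shape: (4, 2, 1).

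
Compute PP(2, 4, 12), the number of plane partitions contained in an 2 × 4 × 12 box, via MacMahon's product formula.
PP(2, 4, 12) = 866320

Evaluate the triple product over i = 1..2, j = 1..4, k = 1..12. The factors are (2/1) · (3/2) · (4/3) · (5/4) · (6/5) · (7/6) · (8/7) · (9/8) · … (96 factors total). The numerators and denominators telescope so the product is an integer; carrying out the multiplication exactly gives PP(2, 4, 12) = 866320.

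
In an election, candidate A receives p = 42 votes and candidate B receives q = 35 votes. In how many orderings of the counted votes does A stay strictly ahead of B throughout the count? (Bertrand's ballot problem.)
Strict-lead orderings = 909101747848285690860

Total orderings of the 77 votes with 42 for A: C(77, 42) = 10000119226331142599460. By the Bertrand ballot formula (Cycle Lemma / reflection principle), the number of orderings in which A is strictly ahead of B throughout is (p − q)/(p + q) · C(p + q, p) = (42 − 35)/(42 + 35) · 10000119226331142599460 = 909101747848285690860.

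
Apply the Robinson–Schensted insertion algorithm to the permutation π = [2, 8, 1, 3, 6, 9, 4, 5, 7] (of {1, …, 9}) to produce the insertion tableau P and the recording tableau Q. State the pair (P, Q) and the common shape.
P = [1, 3, 4, 5, 7] / [2, 6, 9] / [8];  Q = [1, 2, 5, 6, 9] / [3, 4, 8] / [7];  common shape = (5, 3, 1)

Row-insert the values π_1, π_2, … into P one at a time, bumping the leftmost entry strictly greater than the inserted value down to the next row. The recording tableau Q records, in position (i, j), the step at which that cell was added to P.
  Insert 2 (step 1): P = [2];  Q = [1]
  Insert 8 (step 2): P = [2, 8];  Q = [1, 2]
  Insert 1 (step 3): P = [1, 8] / [2];  Q = [1, 2] / [3]
  Insert 3 (step 4): P = [1, 3] / [2, 8];  Q = [1, 2] / [3, 4]
  Insert 6 (step 5): P = [1, 3, 6] / [2, 8];  Q = [1, 2, 5] / [3, 4]
  Insert 9 (step 6): P = [1, 3, 6, 9] / [2, 8];  Q = [1, 2, 5, 6] / [3, 4]
  Insert 4 (step 7): P = [1, 3, 4, 9] / [2, 6] / [8];  Q = [1, 2, 5, 6] / [3, 4] / [7]
  Insert 5 (step 8): P = [1, 3, 4, 5] / [2, 6, 9] / [8];  Q = [1, 2, 5, 6] / [3, 4, 8] / [7]
  Insert 7 (step 9): P = [1, 3, 4, 5, 7] / [2, 6, 9] / [8];  Q = [1, 2, 5, 6, 9] / [3, 4, 8] / [7]
Final shape: (5, 3, 1).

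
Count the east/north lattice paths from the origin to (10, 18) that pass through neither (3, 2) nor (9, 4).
Number of paths = 10665015

Inclusion–exclusion. Total paths: C(28, 10) = 13123110. Through P₁: C(5, 3)·C(23, 7) = 2451570. Through P₂: C(13, 9)·C(15, 1) = 10725. Since P₁ is strictly southwest of P₂, a monotone path through both must visit P₁ then P₂; paths through both = C(5, 3)·C(8, 6)·C(15, 1) = 4200. Avoid both = 13123110 − 2451570 − 10725 + 4200 = 10665015.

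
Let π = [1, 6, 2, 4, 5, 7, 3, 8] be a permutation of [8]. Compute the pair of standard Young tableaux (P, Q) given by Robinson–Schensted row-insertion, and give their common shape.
P = [1, 2, 3, 5, 7, 8] / [4] / [6];  Q = [1, 2, 4, 5, 6, 8] / [3] / [7];  common shape = (6, 1, 1)

Row-insert the values π_1, π_2, … into P one at a time, bumping the leftmost entry strictly greater than the inserted value down to the next row. The recording tableau Q records, in position (i, j), the step at which that cell was added to P.
  Insert 1 (step 1): P = [1];  Q = [1]
  Insert 6 (step 2): P = [1, 6];  Q = [1, 2]
  Insert 2 (step 3): P = [1, 2] / [6];  Q = [1, 2] / [3]
  Insert 4 (step 4): P = [1, 2, 4] / [6];  Q = [1, 2, 4] / [3]
  Insert 5 (step 5): P = [1, 2, 4, 5] / [6];  Q = [1, 2, 4, 5] / [3]
  Insert 7 (step 6): P = [1, 2, 4, 5, 7] / [6];  Q = [1, 2, 4, 5, 6] / [3]
  Insert 3 (step 7): P = [1, 2, 3, 5, 7] / [4] / [6];  Q = [1, 2, 4, 5, 6] / [3] / [7]
  Insert 8 (step 8): P = [1, 2, 3, 5, 7, 8] / [4] / [6];  Q = [1, 2, 4, 5, 6, 8] / [3] / [7]
Final shape: (6, 1, 1).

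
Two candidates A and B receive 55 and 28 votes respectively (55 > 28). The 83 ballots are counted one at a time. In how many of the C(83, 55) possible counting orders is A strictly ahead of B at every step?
Strict-lead orderings = 3315651101798115662352

Total orderings of the 83 votes with 55 for A: C(83, 55) = 10192557090712725925008. By the Bertrand ballot formula (Cycle Lemma / reflection principle), the number of orderings in which A is strictly ahead of B throughout is (p − q)/(p + q) · C(p + q, p) = (55 − 28)/(55 + 28) · 10192557090712725925008 = 3315651101798115662352.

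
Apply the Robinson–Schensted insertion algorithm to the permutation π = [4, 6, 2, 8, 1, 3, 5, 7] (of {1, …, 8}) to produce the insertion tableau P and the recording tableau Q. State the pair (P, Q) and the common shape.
P = [1, 3, 5, 7] / [2, 6, 8] / [4];  Q = [1, 2, 4, 8] / [3, 6, 7] / [5];  common shape = (4, 3, 1)

Row-insert the values π_1, π_2, … into P one at a time, bumping the leftmost entry strictly greater than the inserted value down to the next row. The recording tableau Q records, in position (i, j), the step at which that cell was added to P.
  Insert 4 (step 1): P = [4];  Q = [1]
  Insert 6 (step 2): P = [4, 6];  Q = [1, 2]
  Insert 2 (step 3): P = [2, 6] / [4];  Q = [1, 2] / [3]
  Insert 8 (step 4): P = [2, 6, 8] / [4];  Q = [1, 2, 4] / [3]
  Insert 1 (step 5): P = [1, 6, 8] / [2] / [4];  Q = [1, 2, 4] / [3] / [5]
  Insert 3 (step 6): P = [1, 3, 8] / [2, 6] / [4];  Q = [1, 2, 4] / [3, 6] / [5]
  Insert 5 (step 7): P = [1, 3, 5] / [2, 6, 8] / [4];  Q = [1, 2, 4] / [3, 6, 7] / [5]
  Insert 7 (step 8): P = [1, 3, 5, 7] / [2, 6, 8] / [4];  Q = [1, 2, 4, 8] / [3, 6, 7] / [5]
Final shape: (4, 3, 1).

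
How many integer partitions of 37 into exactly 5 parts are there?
p(37, 5 parts) = 831

Partitions of n into exactly k parts are in bijection with partitions of n − k into at most k parts (subtract 1 from each part). So p(37, exactly 5) = p(32, parts ≤ 5). Computing via the recurrence p(m, j) = p(m, j−1) + p(m−j, j) gives 831.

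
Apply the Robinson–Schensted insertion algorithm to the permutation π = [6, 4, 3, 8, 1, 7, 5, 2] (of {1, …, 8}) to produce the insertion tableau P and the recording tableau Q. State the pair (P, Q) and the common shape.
P = [1, 2] / [3, 5] / [4, 7] / [6, 8];  Q = [1, 4] / [2, 6] / [3, 7] / [5, 8];  common shape = (2, 2, 2, 2)

Row-insert the values π_1, π_2, … into P one at a time, bumping the leftmost entry strictly greater than the inserted value down to the next row. The recording tableau Q records, in position (i, j), the step at which that cell was added to P.
  Insert 6 (step 1): P = [6];  Q = [1]
  Insert 4 (step 2): P = [4] / [6];  Q = [1] / [2]
  Insert 3 (step 3): P = [3] / [4] / [6];  Q = [1] / [2] / [3]
  Insert 8 (step 4): P = [3, 8] / [4] / [6];  Q = [1, 4] / [2] / [3]
  Insert 1 (step 5): P = [1, 8] / [3] / [4] / [6];  Q = [1, 4] / [2] / [3] / [5]
  Insert 7 (step 6): P = [1, 7] / [3, 8] / [4] / [6];  Q = [1, 4] / [2, 6] / [3] / [5]
  Insert 5 (step 7): P = [1, 5] / [3, 7] / [4, 8] / [6];  Q = [1, 4] / [2, 6] / [3, 7] / [5]
  Insert 2 (step 8): P = [1, 2] / [3, 5] / [4, 7] / [6, 8];  Q = [1, 4] / [2, 6] / [3, 7] / [5, 8]
Final shape: (2, 2, 2, 2).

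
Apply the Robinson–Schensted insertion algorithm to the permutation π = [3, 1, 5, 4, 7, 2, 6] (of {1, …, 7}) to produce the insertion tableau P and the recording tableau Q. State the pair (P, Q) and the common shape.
P = [1, 2, 6] / [3, 4, 7] / [5];  Q = [1, 3, 5] / [2, 4, 7] / [6];  common shape = (3, 3, 1)

Row-insert the values π_1, π_2, … into P one at a time, bumping the leftmost entry strictly greater than the inserted value down to the next row. The recording tableau Q records, in position (i, j), the step at which that cell was added to P.
  Insert 3 (step 1): P = [3];  Q = [1]
  Insert 1 (step 2): P = [1] / [3];  Q = [1] / [2]
  Insert 5 (step 3): P = [1, 5] / [3];  Q = [1, 3] / [2]
  Insert 4 (step 4): P = [1, 4] / [3, 5];  Q = [1, 3] / [2, 4]
  Insert 7 (step 5): P = [1, 4, 7] / [3, 5];  Q = [1, 3, 5] / [2, 4]
  Insert 2 (step 6): P = [1, 2, 7] / [3, 4] / [5];  Q = [1, 3, 5] / [2, 4] / [6]
  Insert 6 (step 7): P = [1, 2, 6] / [3, 4, 7] / [5];  Q = [1, 3, 5] / [2, 4, 7] / [6]
Final shape: (3, 3, 1).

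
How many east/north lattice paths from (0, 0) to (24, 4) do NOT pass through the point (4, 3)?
Number of paths = 19740

Total paths from (0, 0) to (24, 4): C(28, 24) = 20475. Paths through (4, 3): (paths (0, 0) → (4, 3)) × (paths (4, 3) → (24, 4)) = C(7, 4) · C(21, 20) = 35 · 21 = 735. Avoidance count = 20475 − 735 = 19740.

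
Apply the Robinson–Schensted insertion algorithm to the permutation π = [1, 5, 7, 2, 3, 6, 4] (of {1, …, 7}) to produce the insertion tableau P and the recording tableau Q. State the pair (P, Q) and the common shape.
P = [1, 2, 3, 4] / [5, 6] / [7];  Q = [1, 2, 3, 6] / [4, 5] / [7];  common shape = (4, 2, 1)

Row-insert the values π_1, π_2, … into P one at a time, bumping the leftmost entry strictly greater than the inserted value down to the next row. The recording tableau Q records, in position (i, j), the step at which that cell was added to P.
  Insert 1 (step 1): P = [1];  Q = [1]
  Insert 5 (step 2): P = [1, 5];  Q = [1, 2]
  Insert 7 (step 3): P = [1, 5, 7];  Q = [1, 2, 3]
  Insert 2 (step 4): P = [1, 2, 7] / [5];  Q = [1, 2, 3] / [4]
  Insert 3 (step 5): P = [1, 2, 3] / [5, 7];  Q = [1, 2, 3] / [4, 5]
  Insert 6 (step 6): P = [1, 2, 3, 6] / [5, 7];  Q = [1, 2, 3, 6] / [4, 5]
  Insert 4 (step 7): P = [1, 2, 3, 4] / [5, 6] / [7];  Q = [1, 2, 3, 6] / [4, 5] / [7]
Final shape: (4, 2, 1).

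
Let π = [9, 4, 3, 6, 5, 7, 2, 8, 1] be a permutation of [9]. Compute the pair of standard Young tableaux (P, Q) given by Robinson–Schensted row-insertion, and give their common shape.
P = [1, 5, 7, 8] / [2, 6] / [3] / [4] / [9];  Q = [1, 4, 6, 8] / [2, 5] / [3] / [7] / [9];  common shape = (4, 2, 1, 1, 1)

Row-insert the values π_1, π_2, … into P one at a time, bumping the leftmost entry strictly greater than the inserted value down to the next row. The recording tableau Q records, in position (i, j), the step at which that cell was added to P.
  Insert 9 (step 1): P = [9];  Q = [1]
  Insert 4 (step 2): P = [4] / [9];  Q = [1] / [2]
  Insert 3 (step 3): P = [3] / [4] / [9];  Q = [1] / [2] / [3]
  Insert 6 (step 4): P = [3, 6] / [4] / [9];  Q = [1, 4] / [2] / [3]
  Insert 5 (step 5): P = [3, 5] / [4, 6] / [9];  Q = [1, 4] / [2, 5] / [3]
  Insert 7 (step 6): P = [3, 5, 7] / [4, 6] / [9];  Q = [1, 4, 6] / [2, 5] / [3]
  Insert 2 (step 7): P = [2, 5, 7] / [3, 6] / [4] / [9];  Q = [1, 4, 6] / [2, 5] / [3] / [7]
  Insert 8 (step 8): P = [2, 5, 7, 8] / [3, 6] / [4] / [9];  Q = [1, 4, 6, 8] / [2, 5] / [3] / [7]
  Insert 1 (step 9): P = [1, 5, 7, 8] / [2, 6] / [3] / [4] / [9];  Q = [1, 4, 6, 8] / [2, 5] / [3] / [7] / [9]
Final shape: (4, 2, 1, 1, 1).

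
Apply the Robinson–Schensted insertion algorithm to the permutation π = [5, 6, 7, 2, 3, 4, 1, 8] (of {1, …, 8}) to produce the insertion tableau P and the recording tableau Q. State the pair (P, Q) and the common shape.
P = [1, 3, 4, 8] / [2, 6, 7] / [5];  Q = [1, 2, 3, 8] / [4, 5, 6] / [7];  common shape = (4, 3, 1)

Row-insert the values π_1, π_2, … into P one at a time, bumping the leftmost entry strictly greater than the inserted value down to the next row. The recording tableau Q records, in position (i, j), the step at which that cell was added to P.
  Insert 5 (step 1): P = [5];  Q = [1]
  Insert 6 (step 2): P = [5, 6];  Q = [1, 2]
  Insert 7 (step 3): P = [5, 6, 7];  Q = [1, 2, 3]
  Insert 2 (step 4): P = [2, 6, 7] / [5];  Q = [1, 2, 3] / [4]
  Insert 3 (step 5): P = [2, 3, 7] / [5, 6];  Q = [1, 2, 3] / [4, 5]
  Insert 4 (step 6): P = [2, 3, 4] / [5, 6, 7];  Q = [1, 2, 3] / [4, 5, 6]
  Insert 1 (step 7): P = [1, 3, 4] / [2, 6, 7] / [5];  Q = [1, 2, 3] / [4, 5, 6] / [7]
  Insert 8 (step 8): P = [1, 3, 4, 8] / [2, 6, 7] / [5];  Q = [1, 2, 3, 8] / [4, 5, 6] / [7]
Final shape: (4, 3, 1).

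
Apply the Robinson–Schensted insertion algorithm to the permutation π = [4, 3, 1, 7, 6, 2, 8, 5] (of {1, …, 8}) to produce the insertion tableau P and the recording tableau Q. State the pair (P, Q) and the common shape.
P = [1, 2, 5] / [3, 6, 8] / [4, 7];  Q = [1, 4, 7] / [2, 5, 8] / [3, 6];  common shape = (3, 3, 2)

Row-insert the values π_1, π_2, … into P one at a time, bumping the leftmost entry strictly greater than the inserted value down to the next row. The recording tableau Q records, in position (i, j), the step at which that cell was added to P.
  Insert 4 (step 1): P = [4];  Q = [1]
  Insert 3 (step 2): P = [3] / [4];  Q = [1] / [2]
  Insert 1 (step 3): P = [1] / [3] / [4];  Q = [1] / [2] / [3]
  Insert 7 (step 4): P = [1, 7] / [3] / [4];  Q = [1, 4] / [2] / [3]
  Insert 6 (step 5): P = [1, 6] / [3, 7] / [4];  Q = [1, 4] / [2, 5] / [3]
  Insert 2 (step 6): P = [1, 2] / [3, 6] / [4, 7];  Q = [1, 4] / [2, 5] / [3, 6]
  Insert 8 (step 7): P = [1, 2, 8] / [3, 6] / [4, 7];  Q = [1, 4, 7] / [2, 5] / [3, 6]
  Insert 5 (step 8): P = [1, 2, 5] / [3, 6, 8] / [4, 7];  Q = [1, 4, 7] / [2, 5, 8] / [3, 6]
Final shape: (3, 3, 2).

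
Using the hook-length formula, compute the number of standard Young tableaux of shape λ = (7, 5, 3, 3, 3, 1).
# SYT of shape (7, 5, 3, 3, 3, 1) = 1991669680

Hook-length formula: f^λ = n! / Π hook(c), product over all cells c of the Young diagram. For λ = (7, 5, 3, 3, 3, 1), n = 22 boxes. Hook lengths by row (left-to-right, top-to-bottom): [12, 10, 9, 5, 4, 2, 1]; [9, 7, 6, 2, 1]; [6, 4, 3]; [5, 3, 2]; [4, 2, 1]; [1]. Product of hooks = 564350976000. So f^λ = 22! / 564350976000 = 1124000727777607680000 / 564350976000 = 1991669680.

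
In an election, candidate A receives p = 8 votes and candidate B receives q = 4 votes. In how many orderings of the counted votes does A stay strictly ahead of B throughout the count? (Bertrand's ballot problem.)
Strict-lead orderings = 165

Total orderings of the 12 votes with 8 for A: C(12, 8) = 495. By the Bertrand ballot formula (Cycle Lemma / reflection principle), the number of orderings in which A is strictly ahead of B throughout is (p − q)/(p + q) · C(p + q, p) = (8 − 4)/(8 + 4) · 495 = 165.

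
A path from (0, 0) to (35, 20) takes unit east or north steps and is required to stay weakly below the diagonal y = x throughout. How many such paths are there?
Number of paths = 224461017760980

By the reflection principle (André's argument), the number of monotone paths to (35, 20) with n ≤ m that never go above y = x is C(55, 35) − C(55, 36) = 505037289962205 − 280576272201225 = 224461017760980.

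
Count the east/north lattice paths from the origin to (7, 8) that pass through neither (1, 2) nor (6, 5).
Number of paths = 2487

Inclusion–exclusion. Total paths: C(15, 7) = 6435. Through P₁: C(3, 1)·C(12, 6) = 2772. Through P₂: C(11, 6)·C(4, 1) = 1848. Since P₁ is strictly southwest of P₂, a monotone path through both must visit P₁ then P₂; paths through both = C(3, 1)·C(8, 5)·C(4, 1) = 672. Avoid both = 6435 − 2772 − 1848 + 672 = 2487.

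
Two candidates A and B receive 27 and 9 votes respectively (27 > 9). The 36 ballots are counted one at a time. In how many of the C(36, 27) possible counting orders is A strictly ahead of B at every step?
Strict-lead orderings = 47071640

Total orderings of the 36 votes with 27 for A: C(36, 27) = 94143280. By the Bertrand ballot formula (Cycle Lemma / reflection principle), the number of orderings in which A is strictly ahead of B throughout is (p − q)/(p + q) · C(p + q, p) = (27 − 9)/(27 + 9) · 94143280 = 47071640.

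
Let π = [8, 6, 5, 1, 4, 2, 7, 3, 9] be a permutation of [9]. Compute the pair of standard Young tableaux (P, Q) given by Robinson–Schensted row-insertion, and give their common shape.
P = [1, 2, 3, 9] / [4, 7] / [5] / [6] / [8];  Q = [1, 5, 7, 9] / [2, 8] / [3] / [4] / [6];  common shape = (4, 2, 1, 1, 1)

Row-insert the values π_1, π_2, … into P one at a time, bumping the leftmost entry strictly greater than the inserted value down to the next row. The recording tableau Q records, in position (i, j), the step at which that cell was added to P.
  Insert 8 (step 1): P = [8];  Q = [1]
  Insert 6 (step 2): P = [6] / [8];  Q = [1] / [2]
  Insert 5 (step 3): P = [5] / [6] / [8];  Q = [1] / [2] / [3]
  Insert 1 (step 4): P = [1] / [5] / [6] / [8];  Q = [1] / [2] / [3] / [4]
  Insert 4 (step 5): P = [1, 4] / [5] / [6] / [8];  Q = [1, 5] / [2] / [3] / [4]
  Insert 2 (step 6): P = [1, 2] / [4] / [5] / [6] / [8];  Q = [1, 5] / [2] / [3] / [4] / [6]
  Insert 7 (step 7): P = [1, 2, 7] / [4] / [5] / [6] / [8];  Q = [1, 5, 7] / [2] / [3] / [4] / [6]
  Insert 3 (step 8): P = [1, 2, 3] / [4, 7] / [5] / [6] / [8];  Q = [1, 5, 7] / [2, 8] / [3] / [4] / [6]
  Insert 9 (step 9): P = [1, 2, 3, 9] / [4, 7] / [5] / [6] / [8];  Q = [1, 5, 7, 9] / [2, 8] / [3] / [4] / [6]
Final shape: (4, 2, 1, 1, 1).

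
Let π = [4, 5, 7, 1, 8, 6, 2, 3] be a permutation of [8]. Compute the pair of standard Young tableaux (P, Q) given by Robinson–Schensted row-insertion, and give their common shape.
P = [1, 2, 3, 8] / [4, 5, 6] / [7];  Q = [1, 2, 3, 5] / [4, 6, 8] / [7];  common shape = (4, 3, 1)

Row-insert the values π_1, π_2, … into P one at a time, bumping the leftmost entry strictly greater than the inserted value down to the next row. The recording tableau Q records, in position (i, j), the step at which that cell was added to P.
  Insert 4 (step 1): P = [4];  Q = [1]
  Insert 5 (step 2): P = [4, 5];  Q = [1, 2]
  Insert 7 (step 3): P = [4, 5, 7];  Q = [1, 2, 3]
  Insert 1 (step 4): P = [1, 5, 7] / [4];  Q = [1, 2, 3] / [4]
  Insert 8 (step 5): P = [1, 5, 7, 8] / [4];  Q = [1, 2, 3, 5] / [4]
  Insert 6 (step 6): P = [1, 5, 6, 8] / [4, 7];  Q = [1, 2, 3, 5] / [4, 6]
  Insert 2 (step 7): P = [1, 2, 6, 8] / [4, 5] / [7];  Q = [1, 2, 3, 5] / [4, 6] / [7]
  Insert 3 (step 8): P = [1, 2, 3, 8] / [4, 5, 6] / [7];  Q = [1, 2, 3, 5] / [4, 6, 8] / [7]
Final shape: (4, 3, 1).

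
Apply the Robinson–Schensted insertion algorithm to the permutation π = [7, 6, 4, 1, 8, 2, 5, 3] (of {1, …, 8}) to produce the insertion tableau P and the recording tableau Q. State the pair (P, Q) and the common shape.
P = [1, 2, 3] / [4, 5] / [6, 8] / [7];  Q = [1, 5, 7] / [2, 6] / [3, 8] / [4];  common shape = (3, 2, 2, 1)

Row-insert the values π_1, π_2, … into P one at a time, bumping the leftmost entry strictly greater than the inserted value down to the next row. The recording tableau Q records, in position (i, j), the step at which that cell was added to P.
  Insert 7 (step 1): P = [7];  Q = [1]
  Insert 6 (step 2): P = [6] / [7];  Q = [1] / [2]
  Insert 4 (step 3): P = [4] / [6] / [7];  Q = [1] / [2] / [3]
  Insert 1 (step 4): P = [1] / [4] / [6] / [7];  Q = [1] / [2] / [3] / [4]
  Insert 8 (step 5): P = [1, 8] / [4] / [6] / [7];  Q = [1, 5] / [2] / [3] / [4]
  Insert 2 (step 6): P = [1, 2] / [4, 8] / [6] / [7];  Q = [1, 5] / [2, 6] / [3] / [4]
  Insert 5 (step 7): P = [1, 2, 5] / [4, 8] / [6] / [7];  Q = [1, 5, 7] / [2, 6] / [3] / [4]
  Insert 3 (step 8): P = [1, 2, 3] / [4, 5] / [6, 8] / [7];  Q = [1, 5, 7] / [2, 6] / [3, 8] / [4]
Final shape: (3, 2, 2, 1).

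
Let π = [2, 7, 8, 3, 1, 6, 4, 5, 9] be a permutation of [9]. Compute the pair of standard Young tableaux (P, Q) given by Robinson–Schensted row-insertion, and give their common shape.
P = [1, 3, 4, 5, 9] / [2, 6] / [7, 8];  Q = [1, 2, 3, 8, 9] / [4, 6] / [5, 7];  common shape = (5, 2, 2)

Row-insert the values π_1, π_2, … into P one at a time, bumping the leftmost entry strictly greater than the inserted value down to the next row. The recording tableau Q records, in position (i, j), the step at which that cell was added to P.
  Insert 2 (step 1): P = [2];  Q = [1]
  Insert 7 (step 2): P = [2, 7];  Q = [1, 2]
  Insert 8 (step 3): P = [2, 7, 8];  Q = [1, 2, 3]
  Insert 3 (step 4): P = [2, 3, 8] / [7];  Q = [1, 2, 3] / [4]
  Insert 1 (step 5): P = [1, 3, 8] / [2] / [7];  Q = [1, 2, 3] / [4] / [5]
  Insert 6 (step 6): P = [1, 3, 6] / [2, 8] / [7];  Q = [1, 2, 3] / [4, 6] / [5]
  Insert 4 (step 7): P = [1, 3, 4] / [2, 6] / [7, 8];  Q = [1, 2, 3] / [4, 6] / [5, 7]
  Insert 5 (step 8): P = [1, 3, 4, 5] / [2, 6] / [7, 8];  Q = [1, 2, 3, 8] / [4, 6] / [5, 7]
  Insert 9 (step 9): P = [1, 3, 4, 5, 9] / [2, 6] / [7, 8];  Q = [1, 2, 3, 8, 9] / [4, 6] / [5, 7]
Final shape: (5, 2, 2).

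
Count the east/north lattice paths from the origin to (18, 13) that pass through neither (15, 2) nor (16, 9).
Number of paths = 175575266

Inclusion–exclusion. Total paths: C(31, 18) = 206253075. Through P₁: C(17, 15)·C(14, 3) = 49504. Through P₂: C(25, 16)·C(6, 2) = 30644625. Since P₁ is strictly southwest of P₂, a monotone path through both must visit P₁ then P₂; paths through both = C(17, 15)·C(8, 1)·C(6, 2) = 16320. Avoid both = 206253075 − 49504 − 30644625 + 16320 = 175575266.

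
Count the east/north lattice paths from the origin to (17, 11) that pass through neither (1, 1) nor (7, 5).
Number of paths = 7871734

Inclusion–exclusion. Total paths: C(28, 17) = 21474180. Through P₁: C(2, 1)·C(26, 16) = 10623470. Through P₂: C(12, 7)·C(16, 10) = 6342336. Since P₁ is strictly southwest of P₂, a monotone path through both must visit P₁ then P₂; paths through both = C(2, 1)·C(10, 6)·C(16, 10) = 3363360. Avoid both = 21474180 − 10623470 − 6342336 + 3363360 = 7871734.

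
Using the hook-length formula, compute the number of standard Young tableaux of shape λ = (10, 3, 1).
# SYT of shape (10, 3, 1) = 2002

Hook-length formula: f^λ = n! / Π hook(c), product over all cells c of the Young diagram. For λ = (10, 3, 1), n = 14 boxes. Hook lengths by row (left-to-right, top-to-bottom): [12, 10, 9, 7, 6, 5, 4, 3, 2, 1]; [4, 2, 1]; [1]. Product of hooks = 43545600. So f^λ = 14! / 43545600 = 87178291200 / 43545600 = 2002.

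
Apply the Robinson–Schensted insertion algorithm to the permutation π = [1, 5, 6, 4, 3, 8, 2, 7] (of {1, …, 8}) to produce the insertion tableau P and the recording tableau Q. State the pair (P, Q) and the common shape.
P = [1, 2, 6, 7] / [3, 8] / [4] / [5];  Q = [1, 2, 3, 6] / [4, 8] / [5] / [7];  common shape = (4, 2, 1, 1)

Row-insert the values π_1, π_2, … into P one at a time, bumping the leftmost entry strictly greater than the inserted value down to the next row. The recording tableau Q records, in position (i, j), the step at which that cell was added to P.
  Insert 1 (step 1): P = [1];  Q = [1]
  Insert 5 (step 2): P = [1, 5];  Q = [1, 2]
  Insert 6 (step 3): P = [1, 5, 6];  Q = [1, 2, 3]
  Insert 4 (step 4): P = [1, 4, 6] / [5];  Q = [1, 2, 3] / [4]
  Insert 3 (step 5): P = [1, 3, 6] / [4] / [5];  Q = [1, 2, 3] / [4] / [5]
  Insert 8 (step 6): P = [1, 3, 6, 8] / [4] / [5];  Q = [1, 2, 3, 6] / [4] / [5]
  Insert 2 (step 7): P = [1, 2, 6, 8] / [3] / [4] / [5];  Q = [1, 2, 3, 6] / [4] / [5] / [7]
  Insert 7 (step 8): P = [1, 2, 6, 7] / [3, 8] / [4] / [5];  Q = [1, 2, 3, 6] / [4, 8] / [5] / [7]
Final shape: (4, 2, 1, 1).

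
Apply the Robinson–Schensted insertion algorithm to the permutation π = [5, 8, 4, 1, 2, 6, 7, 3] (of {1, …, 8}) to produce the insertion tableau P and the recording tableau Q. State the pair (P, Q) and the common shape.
P = [1, 2, 3, 7] / [4, 6] / [5, 8];  Q = [1, 2, 6, 7] / [3, 5] / [4, 8];  common shape = (4, 2, 2)

Row-insert the values π_1, π_2, … into P one at a time, bumping the leftmost entry strictly greater than the inserted value down to the next row. The recording tableau Q records, in position (i, j), the step at which that cell was added to P.
  Insert 5 (step 1): P = [5];  Q = [1]
  Insert 8 (step 2): P = [5, 8];  Q = [1, 2]
  Insert 4 (step 3): P = [4, 8] / [5];  Q = [1, 2] / [3]
  Insert 1 (step 4): P = [1, 8] / [4] / [5];  Q = [1, 2] / [3] / [4]
  Insert 2 (step 5): P = [1, 2] / [4, 8] / [5];  Q = [1, 2] / [3, 5] / [4]
  Insert 6 (step 6): P = [1, 2, 6] / [4, 8] / [5];  Q = [1, 2, 6] / [3, 5] / [4]
  Insert 7 (step 7): P = [1, 2, 6, 7] / [4, 8] / [5];  Q = [1, 2, 6, 7] / [3, 5] / [4]
  Insert 3 (step 8): P = [1, 2, 3, 7] / [4, 6] / [5, 8];  Q = [1, 2, 6, 7] / [3, 5] / [4, 8]
Final shape: (4, 2, 2).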